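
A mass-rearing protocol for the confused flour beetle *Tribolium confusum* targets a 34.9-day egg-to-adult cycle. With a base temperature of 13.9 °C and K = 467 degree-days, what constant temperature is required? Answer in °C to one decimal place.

Required daily accumulation = 467 / 34.9 = 13.381 DD/day.
T = T_base + 13.381 = 13.9 + 13.381 = 27.281 ≈ 27.3 °C.

27.3 °C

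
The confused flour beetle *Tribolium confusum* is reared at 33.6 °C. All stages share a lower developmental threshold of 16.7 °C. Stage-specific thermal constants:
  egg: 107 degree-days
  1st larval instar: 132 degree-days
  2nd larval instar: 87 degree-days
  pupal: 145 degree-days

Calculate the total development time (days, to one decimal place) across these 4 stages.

Daily accumulation at 33.6 °C = 33.6 − 16.7 = 16.9 DD/day.
Total K = 107 + 132 + 87 + 145 = 471 DD.
Total duration = 471 / 16.9 = 27.870 ≈ 27.9 days.

27.9 days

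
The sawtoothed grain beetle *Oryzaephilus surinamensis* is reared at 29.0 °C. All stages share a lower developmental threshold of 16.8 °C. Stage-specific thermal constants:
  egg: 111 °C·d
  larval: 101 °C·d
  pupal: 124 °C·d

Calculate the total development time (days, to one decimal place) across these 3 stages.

Daily accumulation at 29.0 °C = 29.0 − 16.8 = 12.2 DD/day.
Total K = 111 + 101 + 124 = 336 DD.
Total duration = 336 / 12.2 = 27.541 ≈ 27.5 days.

27.5 days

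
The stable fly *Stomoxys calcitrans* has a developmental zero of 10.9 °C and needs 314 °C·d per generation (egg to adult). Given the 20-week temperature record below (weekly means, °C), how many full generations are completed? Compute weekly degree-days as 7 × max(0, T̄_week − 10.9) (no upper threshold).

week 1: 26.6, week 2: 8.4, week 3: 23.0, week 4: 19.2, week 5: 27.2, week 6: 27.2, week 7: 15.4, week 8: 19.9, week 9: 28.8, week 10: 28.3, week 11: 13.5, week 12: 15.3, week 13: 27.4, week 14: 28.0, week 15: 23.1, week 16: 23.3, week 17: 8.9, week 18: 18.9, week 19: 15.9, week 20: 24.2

4 generations

Weekly DD (7 × max(0, T̄ − 10.9)): 109.9, 0.0, 84.7, 58.1, 114.1, 114.1, 31.5, 63.0, 125.3, 121.8, 18.2, 30.8, 115.5, 119.7, 85.4, 86.8, 0.0, 56.0, 35.0, 93.1.
Season total = 1463.0 DD.
Complete generations = ⌊1463.0 / 314⌋ = 4.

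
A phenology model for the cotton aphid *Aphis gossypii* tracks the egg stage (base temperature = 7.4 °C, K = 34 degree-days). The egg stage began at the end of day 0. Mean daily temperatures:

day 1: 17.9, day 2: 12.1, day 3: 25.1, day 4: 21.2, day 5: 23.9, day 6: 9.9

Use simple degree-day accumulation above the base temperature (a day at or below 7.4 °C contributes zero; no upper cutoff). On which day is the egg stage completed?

day 4

Daily DD above 7.4 °C: 10.5, 4.7, 17.7, 13.8, 16.5, 2.5.
Cumulative: 10.5, 15.2, 32.9, 46.7, 63.2, 65.7.
The total first reaches 34 DD on day 4.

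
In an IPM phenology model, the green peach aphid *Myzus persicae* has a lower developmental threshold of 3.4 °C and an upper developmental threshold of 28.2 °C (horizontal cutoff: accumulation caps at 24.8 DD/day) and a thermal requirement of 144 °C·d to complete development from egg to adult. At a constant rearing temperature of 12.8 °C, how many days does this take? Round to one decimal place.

Daily accumulation = 12.8 − 3.4 = 9.4 DD/day.
Duration = 144 / 9.4 = 15.319 ≈ 15.3 days.

15.3 days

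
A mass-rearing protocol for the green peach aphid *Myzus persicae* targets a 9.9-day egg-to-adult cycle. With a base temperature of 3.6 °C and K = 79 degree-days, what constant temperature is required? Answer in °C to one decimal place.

Required daily accumulation = 79 / 9.9 = 7.980 DD/day.
T = T_base + 7.980 = 3.6 + 7.980 = 11.580 ≈ 11.6 °C.

11.6 °C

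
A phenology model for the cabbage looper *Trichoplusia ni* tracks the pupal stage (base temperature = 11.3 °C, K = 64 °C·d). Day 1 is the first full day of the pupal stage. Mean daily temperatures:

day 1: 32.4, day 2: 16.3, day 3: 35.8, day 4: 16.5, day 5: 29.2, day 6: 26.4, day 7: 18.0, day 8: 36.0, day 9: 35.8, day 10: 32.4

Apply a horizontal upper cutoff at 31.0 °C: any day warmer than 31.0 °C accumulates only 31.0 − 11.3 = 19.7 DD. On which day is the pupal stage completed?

day 5

Daily DD above 11.3 °C (capped at 19.7): 19.7, 5.0, 19.7, 5.2, 17.9, 15.1, 6.7, 19.7, 19.7, 19.7.
Cumulative: 19.7, 24.7, 44.4, 49.6, 67.5, 82.6, 89.3, 109.0, 128.7, 148.4.
The total first reaches 64 DD on day 5.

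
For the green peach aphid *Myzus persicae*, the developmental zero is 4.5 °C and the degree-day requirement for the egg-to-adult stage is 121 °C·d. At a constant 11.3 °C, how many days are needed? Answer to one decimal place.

17.8 days

Daily accumulation = 11.3 − 4.5 = 6.8 DD/day.
Duration = 121 / 6.8 = 17.794 ≈ 17.8 days.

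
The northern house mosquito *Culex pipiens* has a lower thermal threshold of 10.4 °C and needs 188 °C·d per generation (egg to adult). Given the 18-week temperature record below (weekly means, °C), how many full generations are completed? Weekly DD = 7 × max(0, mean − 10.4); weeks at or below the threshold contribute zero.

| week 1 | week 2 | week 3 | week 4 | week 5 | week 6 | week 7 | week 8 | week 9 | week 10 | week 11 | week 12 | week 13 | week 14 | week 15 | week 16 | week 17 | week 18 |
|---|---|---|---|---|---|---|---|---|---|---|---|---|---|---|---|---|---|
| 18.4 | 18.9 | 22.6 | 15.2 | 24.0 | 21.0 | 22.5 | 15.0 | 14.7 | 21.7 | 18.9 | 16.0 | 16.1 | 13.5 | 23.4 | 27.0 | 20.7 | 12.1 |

5 generations

Weekly DD (7 × max(0, T̄ − 10.4)): 56.0, 59.5, 85.4, 33.6, 95.2, 74.2, 84.7, 32.2, 30.1, 79.1, 59.5, 39.2, 39.9, 21.7, 91.0, 116.2, 72.1, 11.9.
Season total = 1081.5 DD.
Complete generations = ⌊1081.5 / 188⌋ = 5.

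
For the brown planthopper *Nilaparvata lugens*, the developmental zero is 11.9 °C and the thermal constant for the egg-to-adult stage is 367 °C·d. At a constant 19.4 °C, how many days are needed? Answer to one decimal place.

48.9 days

Daily accumulation = 19.4 − 11.9 = 7.5 DD/day.
Duration = 367 / 7.5 = 48.933 ≈ 48.9 days.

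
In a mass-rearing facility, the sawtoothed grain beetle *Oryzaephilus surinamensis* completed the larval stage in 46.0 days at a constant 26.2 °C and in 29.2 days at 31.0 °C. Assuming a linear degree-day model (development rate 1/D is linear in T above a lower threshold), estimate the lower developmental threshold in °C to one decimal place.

17.9 °C

Equal thermal constants: D₁(T₁ − T_b) = D₂(T₂ − T_b).
46.0·(26.2 − T_b) = 29.2·(31.0 − T_b)
T_b = (46.0·26.2 − 29.2·31.0) / (46.0 − 29.2) = 300.00 / 16.8 = 17.857 °C ≈ 17.9 °C.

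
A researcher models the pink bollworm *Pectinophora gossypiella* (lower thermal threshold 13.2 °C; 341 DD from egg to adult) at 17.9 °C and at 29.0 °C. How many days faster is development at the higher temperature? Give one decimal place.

51.0 days

At 17.9 °C: 341 / (17.9 − 13.2) = 341 / 4.7 = 72.553 d.
At 29.0 °C: 341 / (29.0 − 13.2) = 341 / 15.8 = 21.582 d.
Difference = |72.553 − 21.582| = 50.971 ≈ 51.0 days.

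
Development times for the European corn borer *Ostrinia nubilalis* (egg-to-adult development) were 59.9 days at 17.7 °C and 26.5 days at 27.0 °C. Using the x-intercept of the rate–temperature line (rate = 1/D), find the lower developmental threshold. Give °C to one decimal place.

10.3 °C

Linear rate model ⇒ the product D·(T − T_b) is constant across temperatures.
59.9·(17.7 − T_b) = 26.5·(27.0 − T_b)
T_b = (59.9·17.7 − 26.5·27.0) / (59.9 − 26.5) = 344.73 / 33.4 = 10.321 °C ≈ 10.3 °C.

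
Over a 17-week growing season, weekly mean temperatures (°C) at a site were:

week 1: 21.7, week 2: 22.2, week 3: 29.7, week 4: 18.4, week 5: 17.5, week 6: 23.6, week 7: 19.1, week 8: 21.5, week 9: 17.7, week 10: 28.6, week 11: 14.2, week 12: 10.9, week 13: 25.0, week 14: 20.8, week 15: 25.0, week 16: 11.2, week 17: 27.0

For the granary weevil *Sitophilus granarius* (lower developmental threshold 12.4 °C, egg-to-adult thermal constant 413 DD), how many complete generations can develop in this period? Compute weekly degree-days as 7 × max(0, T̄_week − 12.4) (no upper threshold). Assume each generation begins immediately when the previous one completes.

Weekly DD (7 × max(0, T̄ − 12.4)): 65.1, 68.6, 121.1, 42.0, 35.7, 78.4, 46.9, 63.7, 37.1, 113.4, 12.6, 0.0, 88.2, 58.8, 88.2, 0.0, 102.2.
Season total = 1022.0 DD.
Complete generations = ⌊1022.0 / 413⌋ = 2.

2 generations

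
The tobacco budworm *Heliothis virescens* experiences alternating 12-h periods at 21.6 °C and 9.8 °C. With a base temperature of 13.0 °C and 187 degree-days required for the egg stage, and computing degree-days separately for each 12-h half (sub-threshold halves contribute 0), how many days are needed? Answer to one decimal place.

Day half: max(0, 21.6 − 13.0) × 0.5 = 8.6 × 0.5 = 4.30 DD.
Night half: max(0, 9.8 − 13.0) × 0.5 = 0.0 × 0.5 = 0.00 DD.
Per 24 h: 4.30 DD/day.
Duration = 187 / 4.30 = 43.488 ≈ 43.5 days.

43.5 days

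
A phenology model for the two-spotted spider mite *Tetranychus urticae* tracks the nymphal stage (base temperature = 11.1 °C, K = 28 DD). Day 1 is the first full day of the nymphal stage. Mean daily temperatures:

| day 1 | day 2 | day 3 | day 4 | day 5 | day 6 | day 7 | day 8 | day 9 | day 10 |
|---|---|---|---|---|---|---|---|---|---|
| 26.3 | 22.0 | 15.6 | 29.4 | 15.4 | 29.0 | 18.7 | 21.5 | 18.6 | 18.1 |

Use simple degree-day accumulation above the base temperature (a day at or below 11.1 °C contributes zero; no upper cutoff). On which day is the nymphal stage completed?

Daily DD above 11.1 °C: 15.2, 10.9, 4.5, 18.3, 4.3, 17.9, 7.6, 10.4, 7.5, 7.0.
Cumulative: 15.2, 26.1, 30.6, 48.9, 53.2, 71.1, 78.7, 89.1, 96.6, 103.6.
The total first reaches 28 DD on day 3.

day 3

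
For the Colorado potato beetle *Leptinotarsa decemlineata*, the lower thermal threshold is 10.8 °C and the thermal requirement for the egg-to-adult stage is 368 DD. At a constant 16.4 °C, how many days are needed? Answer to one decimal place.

Daily accumulation = 16.4 − 10.8 = 5.6 DD/day.
Duration = 368 / 5.6 = 65.714 ≈ 65.7 days.

65.7 days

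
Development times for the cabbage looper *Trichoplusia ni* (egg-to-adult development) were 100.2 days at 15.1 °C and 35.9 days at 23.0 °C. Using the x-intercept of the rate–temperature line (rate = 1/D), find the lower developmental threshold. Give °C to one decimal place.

Equal thermal constants: D₁(T₁ − T_b) = D₂(T₂ − T_b).
100.2·(15.1 − T_b) = 35.9·(23.0 − T_b)
T_b = (100.2·15.1 − 35.9·23.0) / (100.2 − 35.9) = 687.32 / 64.3 = 10.689 °C ≈ 10.7 °C.

10.7 °C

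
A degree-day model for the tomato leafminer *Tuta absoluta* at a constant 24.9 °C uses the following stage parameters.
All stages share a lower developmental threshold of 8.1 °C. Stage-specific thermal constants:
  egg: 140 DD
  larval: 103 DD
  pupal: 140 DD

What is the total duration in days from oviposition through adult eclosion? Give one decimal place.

22.8 days

Daily accumulation at 24.9 °C = 24.9 − 8.1 = 16.8 DD/day.
Total K = 140 + 103 + 140 = 383 DD.
Total duration = 383 / 16.8 = 22.798 ≈ 22.8 days.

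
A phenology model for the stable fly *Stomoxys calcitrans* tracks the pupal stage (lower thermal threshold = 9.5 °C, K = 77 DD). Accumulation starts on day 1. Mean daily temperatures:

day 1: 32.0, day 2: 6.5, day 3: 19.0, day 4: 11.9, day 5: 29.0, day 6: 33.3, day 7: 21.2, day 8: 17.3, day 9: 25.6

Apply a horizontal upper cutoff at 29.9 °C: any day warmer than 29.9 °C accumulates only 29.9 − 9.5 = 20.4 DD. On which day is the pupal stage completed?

Daily DD above 9.5 °C (capped at 20.4): 20.4, 0.0, 9.5, 2.4, 19.5, 20.4, 11.7, 7.8, 16.1.
Cumulative: 20.4, 20.4, 29.9, 32.3, 51.8, 72.2, 83.9, 91.7, 107.8.
The total first reaches 77 DD on day 7.

day 7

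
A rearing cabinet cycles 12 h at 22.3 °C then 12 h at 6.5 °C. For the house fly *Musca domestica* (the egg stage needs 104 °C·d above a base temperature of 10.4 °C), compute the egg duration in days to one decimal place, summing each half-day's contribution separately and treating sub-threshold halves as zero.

17.5 days

Day half: max(0, 22.3 − 10.4) × 0.5 = 11.9 × 0.5 = 5.95 DD.
Night half: max(0, 6.5 − 10.4) × 0.5 = 0.0 × 0.5 = 0.00 DD.
Per 24 h: 5.95 DD/day.
Duration = 104 / 5.95 = 17.479 ≈ 17.5 days.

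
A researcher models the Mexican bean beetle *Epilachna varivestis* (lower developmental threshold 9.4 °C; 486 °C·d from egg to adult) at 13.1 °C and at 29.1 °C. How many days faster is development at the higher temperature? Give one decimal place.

At 13.1 °C: 486 / (13.1 − 9.4) = 486 / 3.7 = 131.351 d.
At 29.1 °C: 486 / (29.1 − 9.4) = 486 / 19.7 = 24.670 d.
Difference = |131.351 − 24.670| = 106.681 ≈ 106.7 days.

106.7 days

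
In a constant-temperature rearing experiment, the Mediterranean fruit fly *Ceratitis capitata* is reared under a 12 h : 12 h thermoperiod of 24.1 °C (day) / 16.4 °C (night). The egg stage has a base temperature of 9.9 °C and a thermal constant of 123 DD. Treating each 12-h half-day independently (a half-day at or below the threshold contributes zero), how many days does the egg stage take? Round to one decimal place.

Day half: max(0, 24.1 − 9.9) × 0.5 = 14.2 × 0.5 = 7.10 DD.
Night half: max(0, 16.4 − 9.9) × 0.5 = 6.5 × 0.5 = 3.25 DD.
Per 24 h: 10.35 DD/day.
Duration = 123 / 10.35 = 11.884 ≈ 11.9 days.

11.9 days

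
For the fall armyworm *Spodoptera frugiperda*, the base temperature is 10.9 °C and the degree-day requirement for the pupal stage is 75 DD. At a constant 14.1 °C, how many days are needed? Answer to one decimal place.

Daily accumulation = 14.1 − 10.9 = 3.2 DD/day.
Duration = 75 / 3.2 = 23.438 ≈ 23.4 days.

23.4 days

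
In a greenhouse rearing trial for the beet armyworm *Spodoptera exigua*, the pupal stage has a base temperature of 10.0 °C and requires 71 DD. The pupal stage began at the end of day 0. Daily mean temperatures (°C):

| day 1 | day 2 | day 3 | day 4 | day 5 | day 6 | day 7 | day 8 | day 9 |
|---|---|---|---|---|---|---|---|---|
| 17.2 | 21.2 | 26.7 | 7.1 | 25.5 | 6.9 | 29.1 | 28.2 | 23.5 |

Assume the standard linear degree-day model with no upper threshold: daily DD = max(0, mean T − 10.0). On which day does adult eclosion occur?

Daily DD above 10.0 °C: 7.2, 11.2, 16.7, 0.0, 15.5, 0.0, 19.1, 18.2, 13.5.
Cumulative: 7.2, 18.4, 35.1, 35.1, 50.6, 50.6, 69.7, 87.9, 101.4.
The total first reaches 71 DD on day 8.

day 8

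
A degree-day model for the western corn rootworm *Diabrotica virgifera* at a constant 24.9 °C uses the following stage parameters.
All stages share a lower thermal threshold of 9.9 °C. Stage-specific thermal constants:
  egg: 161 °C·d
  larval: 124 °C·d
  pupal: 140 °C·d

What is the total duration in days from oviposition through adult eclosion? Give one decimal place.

28.3 days

Daily accumulation at 24.9 °C = 24.9 − 9.9 = 15.0 DD/day.
Total K = 161 + 124 + 140 = 425 DD.
Total duration = 425 / 15.0 = 28.333 ≈ 28.3 days.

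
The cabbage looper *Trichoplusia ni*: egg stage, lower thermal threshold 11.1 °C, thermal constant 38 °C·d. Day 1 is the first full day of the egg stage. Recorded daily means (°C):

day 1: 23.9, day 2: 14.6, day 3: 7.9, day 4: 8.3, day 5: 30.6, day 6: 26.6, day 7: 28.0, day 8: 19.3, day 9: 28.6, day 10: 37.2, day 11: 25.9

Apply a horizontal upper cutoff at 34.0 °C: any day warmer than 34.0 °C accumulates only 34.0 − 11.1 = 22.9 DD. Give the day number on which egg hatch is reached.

day 6

Daily DD above 11.1 °C (capped at 22.9): 12.8, 3.5, 0.0, 0.0, 19.5, 15.5, 16.9, 8.2, 17.5, 22.9, 14.8.
Cumulative: 12.8, 16.3, 16.3, 16.3, 35.8, 51.3, 68.2, 76.4, 93.9, 116.8, 131.6.
The total first reaches 38 DD on day 6.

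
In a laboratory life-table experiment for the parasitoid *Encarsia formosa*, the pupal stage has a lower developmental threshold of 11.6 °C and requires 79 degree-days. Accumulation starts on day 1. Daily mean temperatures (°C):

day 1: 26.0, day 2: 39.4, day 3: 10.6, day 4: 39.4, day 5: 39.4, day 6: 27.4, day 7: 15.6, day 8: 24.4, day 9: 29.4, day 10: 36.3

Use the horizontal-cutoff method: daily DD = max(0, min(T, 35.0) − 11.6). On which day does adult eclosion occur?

Daily DD above 11.6 °C (capped at 23.4): 14.4, 23.4, 0.0, 23.4, 23.4, 15.8, 4.0, 12.8, 17.8, 23.4.
Cumulative: 14.4, 37.8, 37.8, 61.2, 84.6, 100.4, 104.4, 117.2, 135.0, 158.4.
The total first reaches 79 DD on day 5.

day 5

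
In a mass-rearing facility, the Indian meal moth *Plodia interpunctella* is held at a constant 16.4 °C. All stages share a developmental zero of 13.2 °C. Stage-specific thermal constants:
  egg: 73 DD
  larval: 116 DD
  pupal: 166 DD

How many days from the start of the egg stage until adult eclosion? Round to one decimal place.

Daily accumulation at 16.4 °C = 16.4 − 13.2 = 3.2 DD/day.
Total K = 73 + 116 + 166 = 355 DD.
Total duration = 355 / 3.2 = 110.938 ≈ 110.9 days.

110.9 days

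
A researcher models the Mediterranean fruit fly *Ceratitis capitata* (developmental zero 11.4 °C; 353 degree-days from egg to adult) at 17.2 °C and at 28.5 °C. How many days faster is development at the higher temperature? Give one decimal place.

40.2 days

At 17.2 °C: 353 / (17.2 − 11.4) = 353 / 5.8 = 60.862 d.
At 28.5 °C: 353 / (28.5 − 11.4) = 353 / 17.1 = 20.643 d.
Difference = |60.862 − 20.643| = 40.219 ≈ 40.2 days.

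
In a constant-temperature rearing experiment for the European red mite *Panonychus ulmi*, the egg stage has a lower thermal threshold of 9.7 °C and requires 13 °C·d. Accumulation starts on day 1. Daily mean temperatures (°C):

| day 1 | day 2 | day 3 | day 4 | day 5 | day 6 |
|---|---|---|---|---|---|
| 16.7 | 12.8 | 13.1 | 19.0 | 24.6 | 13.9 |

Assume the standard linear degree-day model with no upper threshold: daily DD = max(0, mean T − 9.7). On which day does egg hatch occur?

day 3

Daily DD above 9.7 °C: 7.0, 3.1, 3.4, 9.3, 14.9, 4.2.
Cumulative: 7.0, 10.1, 13.5, 22.8, 37.7, 41.9.
The total first reaches 13 DD on day 3.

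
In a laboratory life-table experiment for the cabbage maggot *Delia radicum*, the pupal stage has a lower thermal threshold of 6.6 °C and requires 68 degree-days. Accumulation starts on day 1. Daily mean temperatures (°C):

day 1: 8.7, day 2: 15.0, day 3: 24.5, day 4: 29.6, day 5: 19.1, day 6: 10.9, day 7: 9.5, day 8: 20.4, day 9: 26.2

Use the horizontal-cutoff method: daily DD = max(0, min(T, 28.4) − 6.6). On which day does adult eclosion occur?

Daily DD above 6.6 °C (capped at 21.8): 2.1, 8.4, 17.9, 21.8, 12.5, 4.3, 2.9, 13.8, 19.6.
Cumulative: 2.1, 10.5, 28.4, 50.2, 62.7, 67.0, 69.9, 83.7, 103.3.
The total first reaches 68 DD on day 7.

day 7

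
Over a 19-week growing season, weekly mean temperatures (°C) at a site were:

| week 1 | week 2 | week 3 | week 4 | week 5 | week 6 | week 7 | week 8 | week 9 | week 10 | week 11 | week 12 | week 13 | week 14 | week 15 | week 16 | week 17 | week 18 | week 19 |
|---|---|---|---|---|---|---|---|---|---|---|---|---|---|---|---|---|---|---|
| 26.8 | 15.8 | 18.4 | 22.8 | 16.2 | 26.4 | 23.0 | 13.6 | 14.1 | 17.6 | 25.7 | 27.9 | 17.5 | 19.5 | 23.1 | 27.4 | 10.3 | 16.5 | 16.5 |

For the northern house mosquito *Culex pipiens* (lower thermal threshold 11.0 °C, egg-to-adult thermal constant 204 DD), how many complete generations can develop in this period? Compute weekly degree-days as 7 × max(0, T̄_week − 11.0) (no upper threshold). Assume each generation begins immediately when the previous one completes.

5 generations

Weekly DD (7 × max(0, T̄ − 11.0)): 110.6, 33.6, 51.8, 82.6, 36.4, 107.8, 84.0, 18.2, 21.7, 46.2, 102.9, 118.3, 45.5, 59.5, 84.7, 114.8, 0.0, 38.5, 38.5.
Season total = 1195.6 DD.
Complete generations = ⌊1195.6 / 204⌋ = 5.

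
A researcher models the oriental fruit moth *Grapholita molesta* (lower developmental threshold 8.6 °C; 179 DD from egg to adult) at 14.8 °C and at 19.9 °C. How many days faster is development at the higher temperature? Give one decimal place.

At 14.8 °C: 179 / (14.8 − 8.6) = 179 / 6.2 = 28.871 d.
At 19.9 °C: 179 / (19.9 − 8.6) = 179 / 11.3 = 15.841 d.
Difference = |28.871 − 15.841| = 13.030 ≈ 13.0 days.

13.0 days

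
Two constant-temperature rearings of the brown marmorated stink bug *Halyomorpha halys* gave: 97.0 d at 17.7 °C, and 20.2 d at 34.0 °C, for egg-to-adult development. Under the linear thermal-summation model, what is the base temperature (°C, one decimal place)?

Under the model K = D·(T − T_b), so D₁·(T₁ − T_b) = D₂·(T₂ − T_b).
97.0·(17.7 − T_b) = 20.2·(34.0 − T_b)
T_b = (97.0·17.7 − 20.2·34.0) / (97.0 − 20.2) = 1030.10 / 76.8 = 13.413 °C ≈ 13.4 °C.

13.4 °C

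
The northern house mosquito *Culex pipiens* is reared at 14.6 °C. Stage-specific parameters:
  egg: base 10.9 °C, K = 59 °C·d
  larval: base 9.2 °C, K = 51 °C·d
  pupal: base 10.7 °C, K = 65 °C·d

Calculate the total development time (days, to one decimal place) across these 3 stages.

egg: 59 / (14.6 − 10.9) = 59 / 3.7 = 15.946 d.
larval: 51 / (14.6 − 9.2) = 51 / 5.4 = 9.444 d.
pupal: 65 / (14.6 − 10.7) = 65 / 3.9 = 16.667 d.
Sum = 42.057 ≈ 42.1 days.

42.1 days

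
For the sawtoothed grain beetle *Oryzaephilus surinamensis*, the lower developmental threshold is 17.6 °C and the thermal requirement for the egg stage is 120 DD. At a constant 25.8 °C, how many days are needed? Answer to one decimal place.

14.6 days

Daily accumulation = 25.8 − 17.6 = 8.2 DD/day.
Duration = 120 / 8.2 = 14.634 ≈ 14.6 days.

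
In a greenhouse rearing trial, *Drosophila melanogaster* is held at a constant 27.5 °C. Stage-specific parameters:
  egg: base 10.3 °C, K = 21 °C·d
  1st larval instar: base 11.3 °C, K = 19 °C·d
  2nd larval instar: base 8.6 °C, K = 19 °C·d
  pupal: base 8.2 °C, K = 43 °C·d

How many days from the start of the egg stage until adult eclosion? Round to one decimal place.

5.6 days

egg: 21 / (27.5 − 10.3) = 21 / 17.2 = 1.221 d.
1st larval instar: 19 / (27.5 − 11.3) = 19 / 16.2 = 1.173 d.
2nd larval instar: 19 / (27.5 − 8.6) = 19 / 18.9 = 1.005 d.
pupal: 43 / (27.5 − 8.2) = 43 / 19.3 = 2.228 d.
Sum = 5.627 ≈ 5.6 days.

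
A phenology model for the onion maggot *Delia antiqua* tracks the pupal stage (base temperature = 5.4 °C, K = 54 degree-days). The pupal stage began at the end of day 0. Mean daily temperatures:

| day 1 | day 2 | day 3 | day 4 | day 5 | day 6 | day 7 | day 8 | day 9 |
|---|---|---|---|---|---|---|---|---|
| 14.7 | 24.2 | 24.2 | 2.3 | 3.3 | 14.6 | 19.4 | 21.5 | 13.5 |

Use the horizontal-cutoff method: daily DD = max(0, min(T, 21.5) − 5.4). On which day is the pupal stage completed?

Daily DD above 5.4 °C (capped at 16.1): 9.3, 16.1, 16.1, 0.0, 0.0, 9.2, 14.0, 16.1, 8.1.
Cumulative: 9.3, 25.4, 41.5, 41.5, 41.5, 50.7, 64.7, 80.8, 88.9.
The total first reaches 54 DD on day 7.

day 7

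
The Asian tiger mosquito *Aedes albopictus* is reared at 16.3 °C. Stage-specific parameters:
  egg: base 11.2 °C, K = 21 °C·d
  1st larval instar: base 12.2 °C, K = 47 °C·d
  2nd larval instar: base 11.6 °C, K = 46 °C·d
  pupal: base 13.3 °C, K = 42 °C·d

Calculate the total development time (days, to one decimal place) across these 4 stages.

egg: 21 / (16.3 − 11.2) = 21 / 5.1 = 4.118 d.
1st larval instar: 47 / (16.3 − 12.2) = 47 / 4.1 = 11.463 d.
2nd larval instar: 46 / (16.3 − 11.6) = 46 / 4.7 = 9.787 d.
pupal: 42 / (16.3 − 13.3) = 42 / 3.0 = 14.000 d.
Sum = 39.368 ≈ 39.4 days.

39.4 days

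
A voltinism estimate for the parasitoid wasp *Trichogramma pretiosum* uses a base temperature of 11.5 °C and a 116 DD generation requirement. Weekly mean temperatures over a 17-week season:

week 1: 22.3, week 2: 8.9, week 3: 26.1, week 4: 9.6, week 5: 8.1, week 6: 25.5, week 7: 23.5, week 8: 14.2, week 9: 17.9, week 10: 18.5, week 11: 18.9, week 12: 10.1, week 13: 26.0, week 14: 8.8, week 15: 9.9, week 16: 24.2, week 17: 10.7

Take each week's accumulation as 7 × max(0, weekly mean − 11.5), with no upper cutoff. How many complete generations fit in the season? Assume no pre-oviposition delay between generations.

Weekly DD (7 × max(0, T̄ − 11.5)): 75.6, 0.0, 102.2, 0.0, 0.0, 98.0, 84.0, 18.9, 44.8, 49.0, 51.8, 0.0, 101.5, 0.0, 0.0, 88.9, 0.0.
Season total = 714.7 DD.
Complete generations = ⌊714.7 / 116⌋ = 6.

6 generations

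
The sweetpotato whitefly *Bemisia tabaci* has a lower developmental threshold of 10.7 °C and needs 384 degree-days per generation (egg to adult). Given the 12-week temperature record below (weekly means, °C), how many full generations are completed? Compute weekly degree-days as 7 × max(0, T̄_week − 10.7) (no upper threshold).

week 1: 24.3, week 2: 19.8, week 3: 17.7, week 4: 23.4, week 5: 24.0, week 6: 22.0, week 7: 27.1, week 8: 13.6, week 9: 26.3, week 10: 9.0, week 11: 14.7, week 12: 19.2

Weekly DD (7 × max(0, T̄ − 10.7)): 95.2, 63.7, 49.0, 88.9, 93.1, 79.1, 114.8, 20.3, 109.2, 0.0, 28.0, 59.5.
Season total = 800.8 DD.
Complete generations = ⌊800.8 / 384⌋ = 2.

2 generations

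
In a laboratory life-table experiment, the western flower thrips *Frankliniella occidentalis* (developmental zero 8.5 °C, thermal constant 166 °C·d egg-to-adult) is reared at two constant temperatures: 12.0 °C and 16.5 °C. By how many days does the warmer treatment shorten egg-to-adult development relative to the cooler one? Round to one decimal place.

26.7 days

At 12.0 °C: 166 / (12.0 − 8.5) = 166 / 3.5 = 47.429 d.
At 16.5 °C: 166 / (16.5 − 8.5) = 166 / 8.0 = 20.750 d.
Difference = |47.429 − 20.750| = 26.679 ≈ 26.7 days.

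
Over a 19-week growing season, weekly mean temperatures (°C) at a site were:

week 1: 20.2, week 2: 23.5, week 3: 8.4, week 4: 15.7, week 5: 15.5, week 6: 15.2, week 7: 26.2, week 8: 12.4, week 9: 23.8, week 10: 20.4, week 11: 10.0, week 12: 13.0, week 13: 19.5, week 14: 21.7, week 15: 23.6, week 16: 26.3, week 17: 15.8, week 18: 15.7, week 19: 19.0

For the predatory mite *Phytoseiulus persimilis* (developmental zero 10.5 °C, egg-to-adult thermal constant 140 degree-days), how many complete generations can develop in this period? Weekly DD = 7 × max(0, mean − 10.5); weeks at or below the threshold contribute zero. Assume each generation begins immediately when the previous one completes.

Weekly DD (7 × max(0, T̄ − 10.5)): 67.9, 91.0, 0.0, 36.4, 35.0, 32.9, 109.9, 13.3, 93.1, 69.3, 0.0, 17.5, 63.0, 78.4, 91.7, 110.6, 37.1, 36.4, 59.5.
Season total = 1043.0 DD.
Complete generations = ⌊1043.0 / 140⌋ = 7.

7 generations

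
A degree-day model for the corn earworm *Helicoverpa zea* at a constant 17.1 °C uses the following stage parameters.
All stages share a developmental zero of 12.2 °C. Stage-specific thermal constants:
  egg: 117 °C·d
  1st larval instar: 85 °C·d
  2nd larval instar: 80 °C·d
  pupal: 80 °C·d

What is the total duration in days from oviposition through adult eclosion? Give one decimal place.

73.9 days

Daily accumulation at 17.1 °C = 17.1 − 12.2 = 4.9 DD/day.
Total K = 117 + 85 + 80 + 80 = 362 DD.
Total duration = 362 / 4.9 = 73.878 ≈ 73.9 days.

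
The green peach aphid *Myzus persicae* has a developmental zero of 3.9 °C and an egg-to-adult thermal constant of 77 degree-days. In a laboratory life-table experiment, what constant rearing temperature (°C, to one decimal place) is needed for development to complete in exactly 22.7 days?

7.3 °C

Required daily accumulation = 77 / 22.7 = 3.392 DD/day.
T = T_base + 3.392 = 3.9 + 3.392 = 7.292 ≈ 7.3 °C.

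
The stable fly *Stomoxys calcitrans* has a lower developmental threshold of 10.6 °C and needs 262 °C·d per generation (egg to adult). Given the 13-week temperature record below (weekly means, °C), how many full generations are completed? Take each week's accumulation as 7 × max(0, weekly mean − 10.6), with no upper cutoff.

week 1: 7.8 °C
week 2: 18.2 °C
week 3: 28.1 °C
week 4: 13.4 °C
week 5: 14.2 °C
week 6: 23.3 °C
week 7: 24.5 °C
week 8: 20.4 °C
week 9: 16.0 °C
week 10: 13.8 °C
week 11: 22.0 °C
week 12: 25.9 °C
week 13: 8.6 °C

Weekly DD (7 × max(0, T̄ − 10.6)): 0.0, 53.2, 122.5, 19.6, 25.2, 88.9, 97.3, 68.6, 37.8, 22.4, 79.8, 107.1, 0.0.
Season total = 722.4 DD.
Complete generations = ⌊722.4 / 262⌋ = 2.

2 generations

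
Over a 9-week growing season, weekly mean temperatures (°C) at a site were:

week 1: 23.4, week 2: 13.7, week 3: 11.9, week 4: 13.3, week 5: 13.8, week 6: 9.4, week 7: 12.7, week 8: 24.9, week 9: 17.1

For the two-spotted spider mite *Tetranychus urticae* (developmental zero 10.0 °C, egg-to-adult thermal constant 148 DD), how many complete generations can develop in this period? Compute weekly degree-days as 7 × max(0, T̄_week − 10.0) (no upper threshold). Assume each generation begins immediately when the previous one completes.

2 generations

Weekly DD (7 × max(0, T̄ − 10.0)): 93.8, 25.9, 13.3, 23.1, 26.6, 0.0, 18.9, 104.3, 49.7.
Season total = 355.6 DD.
Complete generations = ⌊355.6 / 148⌋ = 2.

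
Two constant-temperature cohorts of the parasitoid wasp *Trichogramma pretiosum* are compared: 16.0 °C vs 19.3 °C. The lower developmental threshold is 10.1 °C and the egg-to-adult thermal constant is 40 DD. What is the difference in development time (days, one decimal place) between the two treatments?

At 16.0 °C: 40 / (16.0 − 10.1) = 40 / 5.9 = 6.780 d.
At 19.3 °C: 40 / (19.3 − 10.1) = 40 / 9.2 = 4.348 d.
Difference = |6.780 − 4.348| = 2.432 ≈ 2.4 days.

2.4 days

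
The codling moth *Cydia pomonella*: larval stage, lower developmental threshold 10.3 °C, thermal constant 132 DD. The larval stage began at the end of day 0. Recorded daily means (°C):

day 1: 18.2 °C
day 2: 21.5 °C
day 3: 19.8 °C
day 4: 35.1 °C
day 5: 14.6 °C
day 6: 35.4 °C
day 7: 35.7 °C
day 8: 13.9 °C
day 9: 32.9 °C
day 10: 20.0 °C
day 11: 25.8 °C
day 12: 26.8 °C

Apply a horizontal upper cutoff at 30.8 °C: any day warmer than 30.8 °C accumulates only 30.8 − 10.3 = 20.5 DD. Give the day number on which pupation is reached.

Daily DD above 10.3 °C (capped at 20.5): 7.9, 11.2, 9.5, 20.5, 4.3, 20.5, 20.5, 3.6, 20.5, 9.7, 15.5, 16.5.
Cumulative: 7.9, 19.1, 28.6, 49.1, 53.4, 73.9, 94.4, 98.0, 118.5, 128.2, 143.7, 160.2.
The total first reaches 132 DD on day 11.

day 11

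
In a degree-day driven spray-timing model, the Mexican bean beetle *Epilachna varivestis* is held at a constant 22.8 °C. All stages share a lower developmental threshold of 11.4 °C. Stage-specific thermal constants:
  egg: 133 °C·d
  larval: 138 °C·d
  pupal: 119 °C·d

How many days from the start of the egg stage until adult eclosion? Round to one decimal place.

34.2 days

Daily accumulation at 22.8 °C = 22.8 − 11.4 = 11.4 DD/day.
Total K = 133 + 138 + 119 = 390 DD.
Total duration = 390 / 11.4 = 34.211 ≈ 34.2 days.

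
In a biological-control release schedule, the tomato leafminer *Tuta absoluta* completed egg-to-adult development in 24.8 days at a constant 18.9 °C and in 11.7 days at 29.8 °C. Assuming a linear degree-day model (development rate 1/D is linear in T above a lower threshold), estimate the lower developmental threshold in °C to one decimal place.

9.2 °C

Equal thermal constants: D₁(T₁ − T_b) = D₂(T₂ − T_b).
24.8·(18.9 − T_b) = 11.7·(29.8 − T_b)
T_b = (24.8·18.9 − 11.7·29.8) / (24.8 − 11.7) = 120.06 / 13.1 = 9.165 °C ≈ 9.2 °C.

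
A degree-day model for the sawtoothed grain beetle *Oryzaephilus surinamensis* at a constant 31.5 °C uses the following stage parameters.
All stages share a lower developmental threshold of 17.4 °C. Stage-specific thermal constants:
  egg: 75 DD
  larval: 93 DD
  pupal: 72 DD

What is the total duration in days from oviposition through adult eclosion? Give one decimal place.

Daily accumulation at 31.5 °C = 31.5 − 17.4 = 14.1 DD/day.
Total K = 75 + 93 + 72 = 240 DD.
Total duration = 240 / 14.1 = 17.021 ≈ 17.0 days.

17.0 days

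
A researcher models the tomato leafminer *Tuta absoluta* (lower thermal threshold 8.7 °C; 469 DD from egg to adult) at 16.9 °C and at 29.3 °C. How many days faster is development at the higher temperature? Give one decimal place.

34.4 days

At 16.9 °C: 469 / (16.9 − 8.7) = 469 / 8.2 = 57.195 d.
At 29.3 °C: 469 / (29.3 − 8.7) = 469 / 20.6 = 22.767 d.
Difference = |57.195 − 22.767| = 34.428 ≈ 34.4 days.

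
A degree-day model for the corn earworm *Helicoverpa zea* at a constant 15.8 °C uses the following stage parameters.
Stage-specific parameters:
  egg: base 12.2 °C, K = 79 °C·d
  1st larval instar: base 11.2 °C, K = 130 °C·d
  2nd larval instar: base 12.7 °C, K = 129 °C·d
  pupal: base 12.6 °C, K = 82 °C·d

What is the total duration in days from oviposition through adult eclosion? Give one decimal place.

egg: 79 / (15.8 − 12.2) = 79 / 3.6 = 21.944 d.
1st larval instar: 130 / (15.8 − 11.2) = 130 / 4.6 = 28.261 d.
2nd larval instar: 129 / (15.8 − 12.7) = 129 / 3.1 = 41.613 d.
pupal: 82 / (15.8 − 12.6) = 82 / 3.2 = 25.625 d.
Sum = 117.443 ≈ 117.4 days.

117.4 days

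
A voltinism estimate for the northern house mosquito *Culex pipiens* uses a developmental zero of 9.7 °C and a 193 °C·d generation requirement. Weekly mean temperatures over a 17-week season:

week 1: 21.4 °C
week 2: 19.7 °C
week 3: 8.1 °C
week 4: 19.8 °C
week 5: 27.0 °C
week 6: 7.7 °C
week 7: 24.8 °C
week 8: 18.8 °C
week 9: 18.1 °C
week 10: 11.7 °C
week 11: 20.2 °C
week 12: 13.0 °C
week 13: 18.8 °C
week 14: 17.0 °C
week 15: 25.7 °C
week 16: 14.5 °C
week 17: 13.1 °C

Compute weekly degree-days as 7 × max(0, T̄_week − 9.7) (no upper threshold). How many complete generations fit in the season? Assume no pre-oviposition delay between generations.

5 generations

Weekly DD (7 × max(0, T̄ − 9.7)): 81.9, 70.0, 0.0, 70.7, 121.1, 0.0, 105.7, 63.7, 58.8, 14.0, 73.5, 23.1, 63.7, 51.1, 112.0, 33.6, 23.8.
Season total = 966.7 DD.
Complete generations = ⌊966.7 / 193⌋ = 5.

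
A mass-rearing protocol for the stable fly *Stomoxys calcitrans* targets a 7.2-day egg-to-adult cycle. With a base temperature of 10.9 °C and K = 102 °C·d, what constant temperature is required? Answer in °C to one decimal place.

Required daily accumulation = 102 / 7.2 = 14.167 DD/day.
T = T_base + 14.167 = 10.9 + 14.167 = 25.067 ≈ 25.1 °C.

25.1 °C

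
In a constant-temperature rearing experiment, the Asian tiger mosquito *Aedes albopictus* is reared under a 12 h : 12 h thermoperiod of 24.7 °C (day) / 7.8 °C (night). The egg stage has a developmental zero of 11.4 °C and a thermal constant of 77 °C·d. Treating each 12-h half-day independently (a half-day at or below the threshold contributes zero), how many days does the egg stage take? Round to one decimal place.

11.6 days

Day half: max(0, 24.7 − 11.4) × 0.5 = 13.3 × 0.5 = 6.65 DD.
Night half: max(0, 7.8 − 11.4) × 0.5 = 0.0 × 0.5 = 0.00 DD.
Per 24 h: 6.65 DD/day.
Duration = 77 / 6.65 = 11.579 ≈ 11.6 days.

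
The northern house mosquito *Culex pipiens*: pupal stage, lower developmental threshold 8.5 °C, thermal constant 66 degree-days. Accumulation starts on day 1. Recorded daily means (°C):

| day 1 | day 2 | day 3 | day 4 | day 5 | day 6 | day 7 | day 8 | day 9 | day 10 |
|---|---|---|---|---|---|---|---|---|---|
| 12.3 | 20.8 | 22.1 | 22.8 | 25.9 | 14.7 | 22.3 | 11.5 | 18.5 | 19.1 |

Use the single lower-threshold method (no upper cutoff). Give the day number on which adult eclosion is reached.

Daily DD above 8.5 °C: 3.8, 12.3, 13.6, 14.3, 17.4, 6.2, 13.8, 3.0, 10.0, 10.6.
Cumulative: 3.8, 16.1, 29.7, 44.0, 61.4, 67.6, 81.4, 84.4, 94.4, 105.0.
The total first reaches 66 DD on day 6.

day 6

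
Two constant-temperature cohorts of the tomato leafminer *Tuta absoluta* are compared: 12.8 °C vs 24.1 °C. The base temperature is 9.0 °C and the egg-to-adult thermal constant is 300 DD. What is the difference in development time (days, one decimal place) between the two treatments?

59.1 days

At 12.8 °C: 300 / (12.8 − 9.0) = 300 / 3.8 = 78.947 d.
At 24.1 °C: 300 / (24.1 − 9.0) = 300 / 15.1 = 19.868 d.
Difference = |78.947 − 19.868| = 59.080 ≈ 59.1 days.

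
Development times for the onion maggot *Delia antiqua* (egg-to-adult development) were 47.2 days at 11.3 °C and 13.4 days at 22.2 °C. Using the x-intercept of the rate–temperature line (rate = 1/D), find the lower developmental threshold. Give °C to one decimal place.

Under the model K = D·(T − T_b), so D₁·(T₁ − T_b) = D₂·(T₂ − T_b).
47.2·(11.3 − T_b) = 13.4·(22.2 − T_b)
T_b = (47.2·11.3 − 13.4·22.2) / (47.2 − 13.4) = 235.88 / 33.8 = 6.979 °C ≈ 7.0 °C.

7.0 °C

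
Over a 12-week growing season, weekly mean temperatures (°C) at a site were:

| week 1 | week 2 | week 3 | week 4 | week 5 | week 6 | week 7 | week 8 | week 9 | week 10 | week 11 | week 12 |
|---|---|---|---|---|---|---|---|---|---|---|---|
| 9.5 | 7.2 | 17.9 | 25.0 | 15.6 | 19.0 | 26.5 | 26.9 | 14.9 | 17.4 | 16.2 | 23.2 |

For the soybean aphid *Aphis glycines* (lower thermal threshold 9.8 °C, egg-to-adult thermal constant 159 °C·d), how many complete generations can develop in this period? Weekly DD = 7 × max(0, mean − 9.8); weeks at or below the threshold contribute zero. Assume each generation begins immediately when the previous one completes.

4 generations

Weekly DD (7 × max(0, T̄ − 9.8)): 0.0, 0.0, 56.7, 106.4, 40.6, 64.4, 116.9, 119.7, 35.7, 53.2, 44.8, 93.8.
Season total = 732.2 DD.
Complete generations = ⌊732.2 / 159⌋ = 4.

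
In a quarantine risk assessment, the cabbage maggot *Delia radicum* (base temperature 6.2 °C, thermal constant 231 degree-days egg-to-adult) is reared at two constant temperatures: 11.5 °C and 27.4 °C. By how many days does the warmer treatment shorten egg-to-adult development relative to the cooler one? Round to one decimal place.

32.7 days

At 11.5 °C: 231 / (11.5 − 6.2) = 231 / 5.3 = 43.585 d.
At 27.4 °C: 231 / (27.4 − 6.2) = 231 / 21.2 = 10.896 d.
Difference = |43.585 − 10.896| = 32.689 ≈ 32.7 days.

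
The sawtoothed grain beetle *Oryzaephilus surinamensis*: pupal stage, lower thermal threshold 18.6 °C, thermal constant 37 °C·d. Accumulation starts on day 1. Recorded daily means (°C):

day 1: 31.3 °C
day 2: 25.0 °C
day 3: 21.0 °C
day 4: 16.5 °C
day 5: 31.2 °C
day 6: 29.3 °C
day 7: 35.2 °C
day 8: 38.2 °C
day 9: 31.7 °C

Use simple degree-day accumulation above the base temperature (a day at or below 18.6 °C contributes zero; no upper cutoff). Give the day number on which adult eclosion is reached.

Daily DD above 18.6 °C: 12.7, 6.4, 2.4, 0.0, 12.6, 10.7, 16.6, 19.6, 13.1.
Cumulative: 12.7, 19.1, 21.5, 21.5, 34.1, 44.8, 61.4, 81.0, 94.1.
The total first reaches 37 DD on day 6.

day 6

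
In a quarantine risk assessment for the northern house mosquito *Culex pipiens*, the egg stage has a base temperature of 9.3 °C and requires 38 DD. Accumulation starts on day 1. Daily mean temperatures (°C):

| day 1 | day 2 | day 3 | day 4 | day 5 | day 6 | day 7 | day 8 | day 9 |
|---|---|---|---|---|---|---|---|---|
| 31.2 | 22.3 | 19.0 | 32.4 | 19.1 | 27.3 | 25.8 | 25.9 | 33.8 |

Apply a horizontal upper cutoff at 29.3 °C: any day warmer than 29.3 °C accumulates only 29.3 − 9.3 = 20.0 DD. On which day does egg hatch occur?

day 3

Daily DD above 9.3 °C (capped at 20.0): 20.0, 13.0, 9.7, 20.0, 9.8, 18.0, 16.5, 16.6, 20.0.
Cumulative: 20.0, 33.0, 42.7, 62.7, 72.5, 90.5, 107.0, 123.6, 143.6.
The total first reaches 38 DD on day 3.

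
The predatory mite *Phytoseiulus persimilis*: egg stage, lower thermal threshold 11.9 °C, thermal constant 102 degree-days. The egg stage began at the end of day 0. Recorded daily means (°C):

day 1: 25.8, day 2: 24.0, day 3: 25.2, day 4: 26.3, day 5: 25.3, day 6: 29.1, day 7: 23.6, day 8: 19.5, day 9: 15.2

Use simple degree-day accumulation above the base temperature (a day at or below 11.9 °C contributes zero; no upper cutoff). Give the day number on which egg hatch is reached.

day 8

Daily DD above 11.9 °C: 13.9, 12.1, 13.3, 14.4, 13.4, 17.2, 11.7, 7.6, 3.3.
Cumulative: 13.9, 26.0, 39.3, 53.7, 67.1, 84.3, 96.0, 103.6, 106.9.
The total first reaches 102 DD on day 8.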